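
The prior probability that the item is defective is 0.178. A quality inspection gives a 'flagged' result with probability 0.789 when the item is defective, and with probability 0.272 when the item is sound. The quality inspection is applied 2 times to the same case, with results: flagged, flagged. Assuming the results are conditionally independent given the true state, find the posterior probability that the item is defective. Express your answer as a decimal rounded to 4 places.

Let H be the event that the item is defective; start with P(H) = 0.178. P('flagged'|H) = 0.789, P('flagged'|¬H) = 0.272.
Update on result 1 ('flagged'): P(H) ← 0.789·0.1780 / (0.789·0.1780 + 0.272·0.8220) = 0.14044/0.36403 = 0.3858.
Update on result 2 ('flagged'): P(H) ← 0.789·0.3858 / (0.789·0.3858 + 0.272·0.6142) = 0.30440/0.47146 = 0.6456.

Posterior P(H) ≈ 0.6456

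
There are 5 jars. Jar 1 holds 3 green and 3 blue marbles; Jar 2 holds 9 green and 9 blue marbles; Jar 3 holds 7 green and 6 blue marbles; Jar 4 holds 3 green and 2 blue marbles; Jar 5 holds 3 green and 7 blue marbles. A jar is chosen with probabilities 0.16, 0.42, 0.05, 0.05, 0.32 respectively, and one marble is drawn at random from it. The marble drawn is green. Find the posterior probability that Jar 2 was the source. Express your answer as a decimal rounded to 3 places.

Posterior probability ≈ 0.474

Tabulate prior·likelihood by source: [1] prior 0.16, lik 0.5, product 0.08000; [2] prior 0.42, lik 0.5, product 0.2100; [3] prior 0.05, lik 0.5385, product 0.02692; [4] prior 0.05, lik 0.6, product 0.03000; [5] prior 0.32, lik 0.3, product 0.09600.
Normalizing constant = 0.44292; the posterior for Jar 2 is its product over the sum, 0.2100/0.44292 = 0.474.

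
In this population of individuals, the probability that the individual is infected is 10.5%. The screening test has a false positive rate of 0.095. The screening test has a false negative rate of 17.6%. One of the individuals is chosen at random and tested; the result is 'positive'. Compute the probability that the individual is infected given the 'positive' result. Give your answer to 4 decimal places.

P(H | E) ≈ 0.5044

Let H be the event that the individual is infected. P(H) = 0.105, so P(¬H) = 0.895. With E the 'positive' result, P(E|H) = 0.824 and P(E|¬H) = 0.095.
P(E) = 0.824·0.105 + 0.095·0.895 = 0.086520 + 0.085025 = 0.17155.
By Bayes' theorem, P(H|E) = 0.086520 / 0.17155 = 0.5044.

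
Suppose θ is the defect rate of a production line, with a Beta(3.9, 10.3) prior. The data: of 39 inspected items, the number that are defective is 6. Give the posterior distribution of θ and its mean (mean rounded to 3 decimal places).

Observing 6 successes and 33 failures updates Beta(3.9, 10.3) by adding the success and failure counts to the two shape parameters: α = 3.9+6 = 9.9, β = 10.3+33 = 43.3.
Posterior mean = α/(α+β) = 9.9/53.2 = 0.186.

Posterior: Beta(9.9, 43.3); mean ≈ 0.186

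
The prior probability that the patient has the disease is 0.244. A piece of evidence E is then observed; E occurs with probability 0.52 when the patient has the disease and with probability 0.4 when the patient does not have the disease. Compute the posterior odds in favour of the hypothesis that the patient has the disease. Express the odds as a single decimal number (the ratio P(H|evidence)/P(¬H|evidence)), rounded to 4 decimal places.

Posterior odds ≈ 0.4196

Prior odds = 0.244/(1−0.244) = 0.32275.
Likelihood ratio for E = 0.52/0.4 = 1.3000.
Posterior odds = prior odds × LR = 0.41958.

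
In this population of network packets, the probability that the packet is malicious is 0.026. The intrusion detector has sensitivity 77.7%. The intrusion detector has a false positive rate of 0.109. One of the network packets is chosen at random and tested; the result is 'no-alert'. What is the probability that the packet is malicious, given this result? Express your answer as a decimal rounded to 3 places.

Let H be the event that the packet is malicious. P(H) = 0.026, so P(¬H) = 0.974. With E the 'no-alert' result, P(E|H) = 0.223 and P(E|¬H) = 0.891.
P(E) = 0.223·0.026 + 0.891·0.974 = 0.0057980 + 0.86783 = 0.87363.
By Bayes' theorem, P(H|E) = 0.0057980 / 0.87363 = 0.007.

P(H | E) ≈ 0.007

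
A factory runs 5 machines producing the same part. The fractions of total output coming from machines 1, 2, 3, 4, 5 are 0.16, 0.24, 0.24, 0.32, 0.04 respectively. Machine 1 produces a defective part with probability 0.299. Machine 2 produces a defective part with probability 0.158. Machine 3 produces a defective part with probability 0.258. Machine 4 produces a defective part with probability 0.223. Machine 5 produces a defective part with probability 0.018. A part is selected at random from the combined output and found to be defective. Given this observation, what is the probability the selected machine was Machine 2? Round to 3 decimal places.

Tabulate prior·likelihood by source: [1] prior 0.16, lik 0.299, product 0.04784; [2] prior 0.24, lik 0.158, product 0.03792; [3] prior 0.24, lik 0.258, product 0.06192; [4] prior 0.32, lik 0.223, product 0.07136; [5] prior 0.04, lik 0.018, product 0.0007200.
Normalizing constant = 0.21976; the posterior for Machine 2 is its product over the sum, 0.03792/0.21976 = 0.173.

Posterior probability ≈ 0.173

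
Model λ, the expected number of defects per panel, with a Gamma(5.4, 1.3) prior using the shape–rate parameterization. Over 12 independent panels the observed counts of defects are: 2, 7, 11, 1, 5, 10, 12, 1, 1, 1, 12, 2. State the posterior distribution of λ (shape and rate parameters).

Posterior: Gamma(shape=70.4, rate=13.3)

Total count ∑xᵢ = 65 over n = 12 panels.
Gamma is conjugate to the Poisson likelihood: posterior is Gamma(shape = 5.4+65 = 70.4, rate = 1.3+12 = 13.3).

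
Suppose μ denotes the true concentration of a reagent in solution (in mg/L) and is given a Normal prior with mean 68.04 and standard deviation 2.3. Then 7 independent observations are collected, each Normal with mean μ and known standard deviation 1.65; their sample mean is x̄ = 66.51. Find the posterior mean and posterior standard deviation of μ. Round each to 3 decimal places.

Posterior mean ≈ 66.615; posterior SD ≈ 0.602

With known σ, the Normal prior is conjugate. Weight on the data is w = (n/σ²)/(n/σ² + 1/τ₀²) = 2.57117/(2.57117+0.189036) = 0.93151.
Posterior mean = w·x̄ + (1−w)·μ₀ = 0.93151·66.51 + 0.068486·68.04 = 66.615. Posterior variance = 1/(2.57117+0.189036) = 0.362292, so SD = 0.602.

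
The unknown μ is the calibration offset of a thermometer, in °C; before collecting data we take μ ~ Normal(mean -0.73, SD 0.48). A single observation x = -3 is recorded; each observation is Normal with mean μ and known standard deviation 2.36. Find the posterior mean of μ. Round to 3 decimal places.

Posterior mean ≈ -0.820

With known σ, the Normal prior is conjugate. Weight on the data is w = (n/σ²)/(n/σ² + 1/τ₀²) = 0.179546/(0.179546+4.34028) = 0.039724.
Posterior mean = w·x̄ + (1−w)·μ₀ = 0.039724·-3 + 0.96028·-0.73 = -0.820.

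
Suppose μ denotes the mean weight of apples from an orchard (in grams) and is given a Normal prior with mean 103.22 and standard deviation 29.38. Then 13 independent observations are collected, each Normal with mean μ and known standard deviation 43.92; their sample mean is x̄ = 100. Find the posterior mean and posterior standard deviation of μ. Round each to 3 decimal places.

With known σ, the Normal prior is conjugate. Weight on the data is w = (n/σ²)/(n/σ² + 1/τ₀²) = 0.00673936/(0.00673936+0.00115850) = 0.85331.
Posterior mean = w·x̄ + (1−w)·μ₀ = 0.85331·100 + 0.14669·103.22 = 100.472. Posterior variance = 1/(0.00673936+0.00115850) = 126.617, so SD = 11.252.

Posterior mean ≈ 100.472; posterior SD ≈ 11.252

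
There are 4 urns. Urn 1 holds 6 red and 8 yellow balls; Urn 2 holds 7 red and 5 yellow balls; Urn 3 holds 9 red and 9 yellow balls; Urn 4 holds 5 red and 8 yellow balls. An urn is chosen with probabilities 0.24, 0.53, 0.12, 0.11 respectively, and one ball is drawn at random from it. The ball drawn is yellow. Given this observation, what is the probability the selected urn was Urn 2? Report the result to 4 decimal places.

Posterior probability ≈ 0.4547

Tabulate prior·likelihood by source: [1] prior 0.24, lik 0.5714, product 0.1371; [2] prior 0.53, lik 0.4167, product 0.2208; [3] prior 0.12, lik 0.5, product 0.06000; [4] prior 0.11, lik 0.6154, product 0.06769.
Normalizing constant = 0.48567; the posterior for Urn 2 is its product over the sum, 0.2208/0.48567 = 0.4547.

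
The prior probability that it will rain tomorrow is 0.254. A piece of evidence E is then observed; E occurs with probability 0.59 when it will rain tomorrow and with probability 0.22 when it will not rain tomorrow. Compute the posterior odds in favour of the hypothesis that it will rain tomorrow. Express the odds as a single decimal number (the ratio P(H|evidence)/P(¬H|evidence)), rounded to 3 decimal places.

Prior odds = 0.254/(1−0.254) = 0.34048. In log-odds, ln(0.34048) = -1.0774.
Add log likelihood ratio: ln(2.6818) = 0.98649.
Posterior log-odds = -0.090896, so posterior odds = exp(-0.090896) = 0.91311.

Posterior odds ≈ 0.913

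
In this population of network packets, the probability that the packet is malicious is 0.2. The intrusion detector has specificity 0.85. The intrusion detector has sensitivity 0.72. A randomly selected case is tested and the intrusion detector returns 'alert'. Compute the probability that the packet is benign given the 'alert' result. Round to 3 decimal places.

P(¬H | E) ≈ 0.455

Write H for 'the packet is malicious'. Prior odds H:¬H = 0.2/0.8 = 0.25000. For the 'alert' outcome, the likelihood ratio is 0.72/0.15 = 4.8000.
Posterior odds = 0.25000 × 4.8000 = 1.2000, so P(H|E) = 1.2000/(1+1.2000) = 0.545. Then P(¬H|E) = 1 − 0.545 = 0.455.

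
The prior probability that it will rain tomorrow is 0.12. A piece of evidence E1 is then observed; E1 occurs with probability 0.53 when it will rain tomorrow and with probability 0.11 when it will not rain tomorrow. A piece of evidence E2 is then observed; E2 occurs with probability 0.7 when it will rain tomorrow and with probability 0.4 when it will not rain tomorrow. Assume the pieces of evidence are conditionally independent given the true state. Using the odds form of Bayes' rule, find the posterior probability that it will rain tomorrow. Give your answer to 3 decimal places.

Prior odds = 0.12/(1−0.12) = 0.13636.
Likelihood ratio for E1 = 0.53/0.11 = 4.8182.
Likelihood ratio for E2 = 0.7/0.4 = 1.7500.
Posterior odds = prior odds × LR₁ × LR₂ = 1.1498.
Posterior probability = odds/(1+odds) = 1.1498/2.1498 = 0.535.

Posterior probability ≈ 0.535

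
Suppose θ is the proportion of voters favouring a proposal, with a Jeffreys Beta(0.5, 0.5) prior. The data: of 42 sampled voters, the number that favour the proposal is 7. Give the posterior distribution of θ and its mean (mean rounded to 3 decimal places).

Observing 7 successes and 35 failures updates Beta(0.5, 0.5) by adding the success and failure counts to the two shape parameters: α = 0.5+7 = 7.5, β = 0.5+35 = 35.5.
E[θ | data] = 7.5/(7.5+35.5) = 0.174.

Posterior: Beta(7.5, 35.5); mean ≈ 0.174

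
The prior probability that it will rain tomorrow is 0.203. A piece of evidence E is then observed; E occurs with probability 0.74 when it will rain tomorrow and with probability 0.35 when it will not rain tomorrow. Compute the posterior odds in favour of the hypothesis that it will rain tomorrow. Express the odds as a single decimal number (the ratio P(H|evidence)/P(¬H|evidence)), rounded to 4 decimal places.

Prior odds = 0.203/(1−0.203) = 0.25471.
Likelihood ratio for E = 0.74/0.35 = 2.1143.
Posterior odds = prior odds × LR = 0.53852.

Posterior odds ≈ 0.5385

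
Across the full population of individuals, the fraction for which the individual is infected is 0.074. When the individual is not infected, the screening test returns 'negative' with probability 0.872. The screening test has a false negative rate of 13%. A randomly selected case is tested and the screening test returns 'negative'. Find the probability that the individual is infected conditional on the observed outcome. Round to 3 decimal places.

Let H be the event that the individual is infected. P(H) = 0.074, so P(¬H) = 0.926. With E the 'negative' result, P(E|H) = 0.13 and P(E|¬H) = 0.872.
P(E) = 0.13·0.074 + 0.872·0.926 = 0.0096200 + 0.80747 = 0.81709.
By Bayes' theorem, P(H|E) = 0.0096200 / 0.81709 = 0.012.

P(H | E) ≈ 0.012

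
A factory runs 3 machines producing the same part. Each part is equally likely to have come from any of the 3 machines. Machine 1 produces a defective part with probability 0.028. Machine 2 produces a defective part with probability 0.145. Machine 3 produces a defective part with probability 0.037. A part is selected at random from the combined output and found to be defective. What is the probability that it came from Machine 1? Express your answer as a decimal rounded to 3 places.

Posterior probability ≈ 0.133

P(defective|M1) = 0.028; P(defective|M2) = 0.145; P(defective|M3) = 0.037.
Prior × likelihood for each source: 0.333333·0.028=0.009333, 0.333333·0.145=0.04833, 0.333333·0.037=0.01233. Summing gives P(defective) = 0.070000.
P(Machine 1 | defective) = 0.009333 / 0.070000 = 0.133.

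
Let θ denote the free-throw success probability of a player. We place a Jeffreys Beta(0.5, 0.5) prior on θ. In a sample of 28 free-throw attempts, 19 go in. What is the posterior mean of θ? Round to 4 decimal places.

The binomial likelihood is conjugate to the Beta prior: with 19 successes and 9 failures, the posterior is Beta(0.5+19, 0.5+9) = Beta(19.5, 9.5).
Posterior mean = α/(α+β) = 19.5/29 = 0.6724.

Posterior mean ≈ 0.6724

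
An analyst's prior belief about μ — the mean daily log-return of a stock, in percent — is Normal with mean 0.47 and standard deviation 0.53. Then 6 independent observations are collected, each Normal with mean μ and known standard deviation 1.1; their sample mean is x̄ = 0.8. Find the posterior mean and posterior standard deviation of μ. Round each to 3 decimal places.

Posterior mean ≈ 0.662; posterior SD ≈ 0.343

With known σ, the Normal prior is conjugate. Weight on the data is w = (n/σ²)/(n/σ² + 1/τ₀²) = 4.95868/(4.95868+3.55999) = 0.58210.
Posterior mean = w·x̄ + (1−w)·μ₀ = 0.58210·0.8 + 0.41790·0.47 = 0.662. Posterior variance = 1/(4.95868+3.55999) = 0.117389, so SD = 0.343.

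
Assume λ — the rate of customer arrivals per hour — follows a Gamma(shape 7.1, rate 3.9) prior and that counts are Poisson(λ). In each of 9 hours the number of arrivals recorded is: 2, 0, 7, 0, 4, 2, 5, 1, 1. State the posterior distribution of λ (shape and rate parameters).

Posterior: Gamma(shape=29.1, rate=12.9)

The Poisson likelihood adds the total count to the shape and the number of exposure periods to the rate. Here ∑xᵢ = 22 and n = 9, so shape 7.1→29.1 and rate 3.9→12.9.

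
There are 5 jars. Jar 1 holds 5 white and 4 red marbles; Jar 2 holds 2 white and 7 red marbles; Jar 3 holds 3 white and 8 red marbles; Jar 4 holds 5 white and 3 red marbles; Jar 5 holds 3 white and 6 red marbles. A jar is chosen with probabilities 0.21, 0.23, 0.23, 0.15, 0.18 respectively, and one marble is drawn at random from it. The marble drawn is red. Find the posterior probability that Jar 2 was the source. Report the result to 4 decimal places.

Tabulate prior·likelihood by source: [1] prior 0.21, lik 0.4444, product 0.09333; [2] prior 0.23, lik 0.7778, product 0.1789; [3] prior 0.23, lik 0.7273, product 0.1673; [4] prior 0.15, lik 0.375, product 0.05625; [5] prior 0.18, lik 0.6667, product 0.1200.
Normalizing constant = 0.61574; the posterior for Jar 2 is its product over the sum, 0.1789/0.61574 = 0.2905.

Posterior probability ≈ 0.2905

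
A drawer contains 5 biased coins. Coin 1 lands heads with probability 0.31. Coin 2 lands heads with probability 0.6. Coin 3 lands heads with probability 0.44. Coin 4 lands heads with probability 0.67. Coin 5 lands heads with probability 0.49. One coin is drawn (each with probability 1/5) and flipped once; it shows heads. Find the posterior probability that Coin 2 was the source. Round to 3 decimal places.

Posterior probability ≈ 0.239

P(heads|C1) = 0.31; P(heads|C2) = 0.6; P(heads|C3) = 0.44; P(heads|C4) = 0.67; P(heads|C5) = 0.49.
Prior × likelihood for each source: 0.2·0.31=0.06200, 0.2·0.6=0.1200, 0.2·0.44=0.08800, 0.2·0.67=0.1340, 0.2·0.49=0.09800. Summing gives P(heads) = 0.50200.
P(Coin 2 | heads) = 0.1200 / 0.50200 = 0.239.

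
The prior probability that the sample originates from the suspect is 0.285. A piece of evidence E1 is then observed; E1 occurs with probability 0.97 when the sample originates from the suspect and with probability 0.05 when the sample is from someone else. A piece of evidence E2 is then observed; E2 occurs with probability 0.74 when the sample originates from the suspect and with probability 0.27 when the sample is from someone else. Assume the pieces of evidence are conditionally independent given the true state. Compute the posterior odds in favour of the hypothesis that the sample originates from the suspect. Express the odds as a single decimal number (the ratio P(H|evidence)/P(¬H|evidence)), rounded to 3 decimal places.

Posterior odds ≈ 21.194

Prior odds = 0.285/(1−0.285) = 0.39860.
Likelihood ratio for E1 = 0.97/0.05 = 19.400.
Likelihood ratio for E2 = 0.74/0.27 = 2.7407.
Posterior odds = prior odds × LR₁ × LR₂ = 21.194.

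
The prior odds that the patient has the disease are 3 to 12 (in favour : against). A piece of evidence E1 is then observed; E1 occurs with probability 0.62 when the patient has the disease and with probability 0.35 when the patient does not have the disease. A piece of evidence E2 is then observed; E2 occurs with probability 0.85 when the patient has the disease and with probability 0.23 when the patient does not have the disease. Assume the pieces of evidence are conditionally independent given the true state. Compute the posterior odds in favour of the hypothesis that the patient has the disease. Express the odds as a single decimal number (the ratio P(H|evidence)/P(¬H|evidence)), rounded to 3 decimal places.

Posterior odds ≈ 1.637

Prior odds = 3/12 = 0.25000. In log-odds, ln(0.25000) = -1.3863.
Add log likelihood ratios: ln(1.7714) + ln(3.6957) = 1.8789.
Posterior log-odds = 0.49265, so posterior odds = exp(0.49265) = 1.6366.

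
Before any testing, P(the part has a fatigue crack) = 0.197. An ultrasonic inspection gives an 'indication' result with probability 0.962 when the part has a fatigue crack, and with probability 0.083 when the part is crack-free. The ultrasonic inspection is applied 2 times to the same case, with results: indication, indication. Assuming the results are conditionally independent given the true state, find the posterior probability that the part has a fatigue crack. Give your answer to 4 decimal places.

Posterior P(H) ≈ 0.9706

With H the event that the part has a fatigue crack, the joint likelihood of the observed sequence is P(data|H) = 0.962·0.962 = 0.92544 and P(data|¬H) = 0.083·0.083 = 0.0068890.
Bayes: P(H|data) = 0.197·0.92544 / (0.197·0.92544 + 0.803·0.0068890) = 0.18231/0.18784 = 0.9706.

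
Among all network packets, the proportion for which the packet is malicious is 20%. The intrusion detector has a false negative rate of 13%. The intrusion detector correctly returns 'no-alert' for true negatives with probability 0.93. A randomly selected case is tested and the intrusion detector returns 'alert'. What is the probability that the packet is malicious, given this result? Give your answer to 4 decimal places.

Write H for 'the packet is malicious'. Prior odds H:¬H = 0.2/0.8 = 0.25000. For the 'alert' outcome, the likelihood ratio is 0.87/0.07 = 12.429.
Posterior odds = 0.25000 × 12.429 = 3.1071, so P(H|E) = 3.1071/(1+3.1071) = 0.7565.

P(H | E) ≈ 0.7565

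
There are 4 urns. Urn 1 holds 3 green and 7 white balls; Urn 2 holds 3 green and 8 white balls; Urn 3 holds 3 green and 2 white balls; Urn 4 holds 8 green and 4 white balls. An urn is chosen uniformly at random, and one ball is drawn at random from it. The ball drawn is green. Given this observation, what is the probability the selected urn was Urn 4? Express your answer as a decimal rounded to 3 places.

Posterior probability ≈ 0.362

Tabulate prior·likelihood by source: [1] prior 0.25, lik 0.3, product 0.07500; [2] prior 0.25, lik 0.2727, product 0.06818; [3] prior 0.25, lik 0.6, product 0.1500; [4] prior 0.25, lik 0.6667, product 0.1667.
Normalizing constant = 0.45985; the posterior for Urn 4 is its product over the sum, 0.1667/0.45985 = 0.362.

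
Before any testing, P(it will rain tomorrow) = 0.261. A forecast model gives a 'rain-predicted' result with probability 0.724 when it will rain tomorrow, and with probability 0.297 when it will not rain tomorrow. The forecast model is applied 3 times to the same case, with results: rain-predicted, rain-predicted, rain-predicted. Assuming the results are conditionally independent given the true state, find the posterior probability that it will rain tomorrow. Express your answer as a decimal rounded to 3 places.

Posterior P(H) ≈ 0.836

With H the event that it will rain tomorrow, the joint likelihood of the observed sequence is P(data|H) = 0.724·0.724·0.724 = 0.37950 and P(data|¬H) = 0.297·0.297·0.297 = 0.026198.
Bayes: P(H|data) = 0.261·0.37950 / (0.261·0.37950 + 0.739·0.026198) = 0.099050/0.11841 = 0.8365.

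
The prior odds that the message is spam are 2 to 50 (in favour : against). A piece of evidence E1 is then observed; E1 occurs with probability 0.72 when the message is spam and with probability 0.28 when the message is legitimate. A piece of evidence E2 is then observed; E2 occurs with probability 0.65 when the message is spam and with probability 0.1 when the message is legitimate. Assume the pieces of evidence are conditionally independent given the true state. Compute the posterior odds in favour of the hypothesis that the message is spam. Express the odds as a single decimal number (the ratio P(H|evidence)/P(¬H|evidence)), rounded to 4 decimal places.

Prior odds = 2/50 = 0.040000.
Likelihood ratio for E1 = 0.72/0.28 = 2.5714.
Likelihood ratio for E2 = 0.65/0.1 = 6.5000.
Posterior odds = prior odds × LR₁ × LR₂ = 0.66857.

Posterior odds ≈ 0.6686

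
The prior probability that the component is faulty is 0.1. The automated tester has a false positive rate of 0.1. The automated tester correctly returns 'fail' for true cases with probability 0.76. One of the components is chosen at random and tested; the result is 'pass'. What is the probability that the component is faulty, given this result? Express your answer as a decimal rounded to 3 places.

Write H for 'the component is faulty'. Prior odds H:¬H = 0.1/0.9 = 0.11111. For the 'pass' outcome, the likelihood ratio is 0.24/0.9 = 0.26667.
Posterior odds = 0.11111 × 0.26667 = 0.029630, so P(H|E) = 0.029630/(1+0.029630) = 0.029.

P(H | E) ≈ 0.029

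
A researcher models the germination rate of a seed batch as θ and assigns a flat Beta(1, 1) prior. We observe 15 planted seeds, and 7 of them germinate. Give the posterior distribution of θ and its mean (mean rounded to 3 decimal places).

The binomial likelihood is conjugate to the Beta prior: with 7 successes and 8 failures, the posterior is Beta(1+7, 1+8) = Beta(8, 9).
Posterior mean = α/(α+β) = 8/17 = 0.471.

Posterior: Beta(8, 9); mean ≈ 0.471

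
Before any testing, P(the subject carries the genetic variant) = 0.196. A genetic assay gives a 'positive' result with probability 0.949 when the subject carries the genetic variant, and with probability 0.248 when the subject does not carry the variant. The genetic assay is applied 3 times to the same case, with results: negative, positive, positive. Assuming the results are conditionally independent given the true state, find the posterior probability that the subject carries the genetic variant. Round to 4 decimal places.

With H the event that the subject carries the genetic variant, the joint likelihood of the observed sequence is P(data|H) = 0.051·0.949·0.949 = 0.045931 and P(data|¬H) = 0.752·0.248·0.248 = 0.046251.
Bayes: P(H|data) = 0.196·0.045931 / (0.196·0.045931 + 0.804·0.046251) = 0.0090024/0.046188 = 0.1949.

Posterior P(H) ≈ 0.1949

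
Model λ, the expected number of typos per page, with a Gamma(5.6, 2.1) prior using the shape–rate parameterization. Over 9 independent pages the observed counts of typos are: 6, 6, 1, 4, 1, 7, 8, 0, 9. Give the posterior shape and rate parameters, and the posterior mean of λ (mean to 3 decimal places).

Posterior: Gamma(shape=47.6, rate=11.1); mean ≈ 4.288

Total count ∑xᵢ = 42 over n = 9 pages.
Gamma is conjugate to the Poisson likelihood: posterior is Gamma(shape = 5.6+42 = 47.6, rate = 2.1+9 = 11.1).
E[λ | data] = 47.6/11.1 = 4.288.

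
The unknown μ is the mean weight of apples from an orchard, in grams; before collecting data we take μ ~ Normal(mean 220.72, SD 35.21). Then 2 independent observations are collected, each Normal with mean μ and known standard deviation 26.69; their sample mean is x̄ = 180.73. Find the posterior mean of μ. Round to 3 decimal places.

Prior precision 1/τ₀² = 1/35.21² = 0.00080662; data precision n/σ² = 2/26.69² = 0.00280758.
Posterior precision = 0.00080662 + 0.00280758 = 0.00361420.
Posterior mean = (0.00080662·220.72 + 0.00280758·180.73) / 0.00361420 = 189.655.

Posterior mean ≈ 189.655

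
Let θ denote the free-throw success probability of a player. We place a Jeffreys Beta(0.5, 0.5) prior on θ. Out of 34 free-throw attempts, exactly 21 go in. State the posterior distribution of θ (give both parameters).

Observing 21 successes and 13 failures updates Beta(0.5, 0.5) by adding the success and failure counts to the two shape parameters: α = 0.5+21 = 21.5, β = 0.5+13 = 13.5.

Posterior: Beta(21.5, 13.5)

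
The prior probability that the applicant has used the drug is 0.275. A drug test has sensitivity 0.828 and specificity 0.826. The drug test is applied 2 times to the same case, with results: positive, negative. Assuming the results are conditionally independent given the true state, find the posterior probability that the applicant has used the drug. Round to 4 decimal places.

Let H be the event that the applicant has used the drug; start with P(H) = 0.275. P('positive'|H) = 0.828, P('positive'|¬H) = 0.174.
Update on result 1 ('positive'): P(H) ← 0.828·0.2750 / (0.828·0.2750 + 0.174·0.7250) = 0.22770/0.35385 = 0.6435.
Update on result 2 ('negative'): P(H) ← 0.172·0.6435 / (0.172·0.6435 + 0.826·0.3565) = 0.11068/0.40516 = 0.2732.

Posterior P(H) ≈ 0.2732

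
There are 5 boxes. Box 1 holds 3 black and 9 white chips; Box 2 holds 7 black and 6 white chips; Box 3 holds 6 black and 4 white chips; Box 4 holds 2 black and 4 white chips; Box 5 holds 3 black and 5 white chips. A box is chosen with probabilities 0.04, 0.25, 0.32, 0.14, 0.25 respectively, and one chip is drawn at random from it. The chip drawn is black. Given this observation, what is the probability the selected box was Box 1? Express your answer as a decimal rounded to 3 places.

Posterior probability ≈ 0.021

Tabulate prior·likelihood by source: [1] prior 0.04, lik 0.25, product 0.01000; [2] prior 0.25, lik 0.5385, product 0.1346; [3] prior 0.32, lik 0.6, product 0.1920; [4] prior 0.14, lik 0.3333, product 0.04667; [5] prior 0.25, lik 0.375, product 0.09375.
Normalizing constant = 0.47703; the posterior for Box 1 is its product over the sum, 0.01000/0.47703 = 0.021.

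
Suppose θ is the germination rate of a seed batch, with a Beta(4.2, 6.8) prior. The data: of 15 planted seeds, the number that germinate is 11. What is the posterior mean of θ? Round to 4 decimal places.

Posterior mean ≈ 0.5846

Observing 11 successes and 4 failures updates Beta(4.2, 6.8) by adding the success and failure counts to the two shape parameters: α = 4.2+11 = 15.2, β = 6.8+4 = 10.8.
E[θ | data] = 15.2/(15.2+10.8) = 0.5846.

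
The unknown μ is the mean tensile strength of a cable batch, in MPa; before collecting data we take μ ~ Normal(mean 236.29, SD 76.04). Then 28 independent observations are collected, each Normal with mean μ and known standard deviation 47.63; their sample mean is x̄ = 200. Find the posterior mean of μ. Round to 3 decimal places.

Prior precision 1/τ₀² = 1/76.04² = 0.00017295; data precision n/σ² = 28/47.63² = 0.0123423.
Posterior precision = 0.00017295 + 0.0123423 = 0.0125153.
Posterior mean = (0.00017295·236.29 + 0.0123423·200) / 0.0125153 = 200.501.

Posterior mean ≈ 200.501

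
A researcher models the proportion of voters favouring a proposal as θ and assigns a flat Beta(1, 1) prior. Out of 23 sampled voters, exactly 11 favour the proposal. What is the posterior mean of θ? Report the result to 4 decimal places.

Observing 11 successes and 12 failures updates Beta(1, 1) by adding the success and failure counts to the two shape parameters: α = 1+11 = 12, β = 1+12 = 13.
Posterior mean = α/(α+β) = 12/25 = 0.4800.

Posterior mean ≈ 0.4800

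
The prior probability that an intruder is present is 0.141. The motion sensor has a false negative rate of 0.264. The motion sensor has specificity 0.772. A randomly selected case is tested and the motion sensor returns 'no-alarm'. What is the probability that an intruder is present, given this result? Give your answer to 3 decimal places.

Write H for 'an intruder is present'. Prior odds H:¬H = 0.141/0.859 = 0.16414. For the 'no-alarm' outcome, the likelihood ratio is 0.264/0.772 = 0.34197.
Posterior odds = 0.16414 × 0.34197 = 0.056132, so P(H|E) = 0.056132/(1+0.056132) = 0.053.

P(H | E) ≈ 0.053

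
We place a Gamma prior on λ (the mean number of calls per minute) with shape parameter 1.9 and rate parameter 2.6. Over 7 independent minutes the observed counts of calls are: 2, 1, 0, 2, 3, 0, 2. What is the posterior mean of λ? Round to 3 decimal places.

Posterior mean ≈ 1.240

The Poisson likelihood adds the total count to the shape and the number of exposure periods to the rate. Here ∑xᵢ = 10 and n = 7, so shape 1.9→11.9 and rate 2.6→9.6.
E[λ | data] = 11.9/9.6 = 1.240.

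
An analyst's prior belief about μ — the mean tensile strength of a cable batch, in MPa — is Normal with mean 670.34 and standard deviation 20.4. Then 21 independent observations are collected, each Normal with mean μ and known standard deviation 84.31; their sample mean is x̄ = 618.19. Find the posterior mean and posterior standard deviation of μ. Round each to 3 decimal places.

Posterior mean ≈ 641.581; posterior SD ≈ 13.662

With known σ, the Normal prior is conjugate. Weight on the data is w = (n/σ²)/(n/σ² + 1/τ₀²) = 0.00295434/(0.00295434+0.00240292) = 0.55146.
Posterior mean = w·x̄ + (1−w)·μ₀ = 0.55146·618.19 + 0.44854·670.34 = 641.581. Posterior variance = 1/(0.00295434+0.00240292) = 186.662, so SD = 13.662.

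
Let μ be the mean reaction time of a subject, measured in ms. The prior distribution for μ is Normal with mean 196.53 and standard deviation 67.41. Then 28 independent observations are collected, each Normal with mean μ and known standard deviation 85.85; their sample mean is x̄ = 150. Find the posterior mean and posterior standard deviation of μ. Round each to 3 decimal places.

Posterior mean ≈ 152.548; posterior SD ≈ 15.774

Prior precision 1/τ₀² = 1/67.41² = 0.00022007; data precision n/σ² = 28/85.85² = 0.00379907.
Posterior precision = 0.00022007 + 0.00379907 = 0.00401914, giving posterior SD = 1/√0.00401914 = 15.774.
Posterior mean = (0.00022007·196.53 + 0.00379907·150) / 0.00401914 = 152.548.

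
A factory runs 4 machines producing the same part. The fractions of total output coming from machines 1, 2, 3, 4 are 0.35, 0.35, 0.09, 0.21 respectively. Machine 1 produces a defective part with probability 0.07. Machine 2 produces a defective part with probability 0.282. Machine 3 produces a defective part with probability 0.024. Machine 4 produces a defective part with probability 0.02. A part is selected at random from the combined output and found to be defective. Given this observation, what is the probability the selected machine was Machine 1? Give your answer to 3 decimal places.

Tabulate prior·likelihood by source: [1] prior 0.35, lik 0.07, product 0.02450; [2] prior 0.35, lik 0.282, product 0.09870; [3] prior 0.09, lik 0.024, product 0.002160; [4] prior 0.21, lik 0.02, product 0.004200.
Normalizing constant = 0.12956; the posterior for Machine 1 is its product over the sum, 0.02450/0.12956 = 0.189.

Posterior probability ≈ 0.189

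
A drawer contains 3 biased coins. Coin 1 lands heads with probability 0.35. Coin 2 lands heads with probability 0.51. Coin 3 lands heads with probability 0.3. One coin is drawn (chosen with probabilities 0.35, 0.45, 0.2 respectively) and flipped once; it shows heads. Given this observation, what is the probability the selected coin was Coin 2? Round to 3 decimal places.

Posterior probability ≈ 0.557

Tabulate prior·likelihood by source: [1] prior 0.35, lik 0.35, product 0.1225; [2] prior 0.45, lik 0.51, product 0.2295; [3] prior 0.2, lik 0.3, product 0.06000.
Normalizing constant = 0.41200; the posterior for Coin 2 is its product over the sum, 0.2295/0.41200 = 0.557.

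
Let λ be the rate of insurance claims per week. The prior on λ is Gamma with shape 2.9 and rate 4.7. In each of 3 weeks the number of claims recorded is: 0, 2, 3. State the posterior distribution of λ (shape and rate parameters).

Posterior: Gamma(shape=7.9, rate=7.7)

Total count ∑xᵢ = 5 over n = 3 weeks.
Gamma is conjugate to the Poisson likelihood: posterior is Gamma(shape = 2.9+5 = 7.9, rate = 4.7+3 = 7.7).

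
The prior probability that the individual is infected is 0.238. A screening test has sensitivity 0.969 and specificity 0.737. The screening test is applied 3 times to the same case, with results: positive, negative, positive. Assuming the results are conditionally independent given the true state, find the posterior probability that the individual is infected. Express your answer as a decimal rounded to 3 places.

Posterior P(H) ≈ 0.151

Let H be the event that the individual is infected; start with P(H) = 0.238. P('positive'|H) = 0.969, P('positive'|¬H) = 0.263.
Update on result 1 ('positive'): P(H) ← 0.969·0.2380 / (0.969·0.2380 + 0.263·0.7620) = 0.23062/0.43103 = 0.5351.
Update on result 2 ('negative'): P(H) ← 0.031·0.5351 / (0.031·0.5351 + 0.737·0.4649) = 0.016587/0.35925 = 0.0462.
Update on result 3 ('positive'): P(H) ← 0.969·0.0462 / (0.969·0.0462 + 0.263·0.9538) = 0.044738/0.29560 = 0.1513.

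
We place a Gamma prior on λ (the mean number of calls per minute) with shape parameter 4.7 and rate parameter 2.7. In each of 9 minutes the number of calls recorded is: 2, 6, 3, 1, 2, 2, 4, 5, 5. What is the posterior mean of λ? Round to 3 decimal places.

Total count ∑xᵢ = 30 over n = 9 minutes.
Gamma is conjugate to the Poisson likelihood: posterior is Gamma(shape = 4.7+30 = 34.7, rate = 2.7+9 = 11.7).
Posterior mean = shape/rate = 34.7/11.7 = 2.966.

Posterior mean ≈ 2.966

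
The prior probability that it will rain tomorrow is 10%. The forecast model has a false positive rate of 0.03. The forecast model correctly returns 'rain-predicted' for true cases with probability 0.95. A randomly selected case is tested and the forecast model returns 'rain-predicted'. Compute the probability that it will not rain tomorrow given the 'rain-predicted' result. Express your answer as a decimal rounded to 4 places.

Let H be the event that it will rain tomorrow. P(H) = 0.1, so P(¬H) = 0.9. With E the 'rain-predicted' result, P(E|H) = 0.95 and P(E|¬H) = 0.03.
P(E) = 0.95·0.1 + 0.03·0.9 = 0.095000 + 0.027000 = 0.12200.
By Bayes' theorem, P(H|E) = 0.095000 / 0.12200 = 0.7787. Hence P(¬H|E) = 1 − 0.7787 = 0.2213.

P(¬H | E) ≈ 0.2213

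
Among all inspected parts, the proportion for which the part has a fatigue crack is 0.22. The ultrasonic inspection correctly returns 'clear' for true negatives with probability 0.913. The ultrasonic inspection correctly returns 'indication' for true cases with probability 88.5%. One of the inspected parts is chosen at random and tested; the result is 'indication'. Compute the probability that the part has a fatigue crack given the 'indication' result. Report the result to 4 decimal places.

Let H be the event that the part has a fatigue crack. P(H) = 0.22, so P(¬H) = 0.78. With E the 'indication' result, P(E|H) = 0.885 and P(E|¬H) = 0.087.
P(E) = 0.885·0.22 + 0.087·0.78 = 0.19470 + 0.067860 = 0.26256.
By Bayes' theorem, P(H|E) = 0.19470 / 0.26256 = 0.7415.

P(H | E) ≈ 0.7415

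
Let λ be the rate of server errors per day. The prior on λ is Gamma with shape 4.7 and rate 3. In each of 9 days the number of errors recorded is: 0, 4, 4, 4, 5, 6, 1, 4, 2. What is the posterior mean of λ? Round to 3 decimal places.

Posterior mean ≈ 2.892

The Poisson likelihood adds the total count to the shape and the number of exposure periods to the rate. Here ∑xᵢ = 30 and n = 9, so shape 4.7→34.7 and rate 3→12.
E[λ | data] = 34.7/12 = 2.892.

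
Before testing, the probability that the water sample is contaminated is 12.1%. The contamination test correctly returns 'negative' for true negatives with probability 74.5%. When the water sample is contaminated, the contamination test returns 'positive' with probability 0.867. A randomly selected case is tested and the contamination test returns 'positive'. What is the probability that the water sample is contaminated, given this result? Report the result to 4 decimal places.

Write H for 'the water sample is contaminated'. Prior odds H:¬H = 0.121/0.879 = 0.13766. For the 'positive' outcome, the likelihood ratio is 0.867/0.255 = 3.4000.
Posterior odds = 0.13766 × 3.4000 = 0.46803, so P(H|E) = 0.46803/(1+0.46803) = 0.3188.

P(H | E) ≈ 0.3188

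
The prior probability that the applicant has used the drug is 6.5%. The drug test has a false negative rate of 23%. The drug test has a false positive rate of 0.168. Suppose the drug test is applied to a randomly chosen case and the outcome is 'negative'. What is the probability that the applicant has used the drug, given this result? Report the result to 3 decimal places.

P(H | E) ≈ 0.019

Write H for 'the applicant has used the drug'. Prior odds H:¬H = 0.065/0.935 = 0.069519. For the 'negative' outcome, the likelihood ratio is 0.23/0.832 = 0.27644.
Posterior odds = 0.069519 × 0.27644 = 0.019218, so P(H|E) = 0.019218/(1+0.019218) = 0.019.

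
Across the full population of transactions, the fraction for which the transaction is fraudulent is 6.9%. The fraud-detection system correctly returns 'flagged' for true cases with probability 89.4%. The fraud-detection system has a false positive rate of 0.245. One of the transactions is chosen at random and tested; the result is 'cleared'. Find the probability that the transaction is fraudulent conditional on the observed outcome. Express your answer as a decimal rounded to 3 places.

P(H | E) ≈ 0.010

Write H for 'the transaction is fraudulent'. Prior odds H:¬H = 0.069/0.931 = 0.074114. For the 'cleared' outcome, the likelihood ratio is 0.106/0.755 = 0.14040.
Posterior odds = 0.074114 × 0.14040 = 0.010405, so P(H|E) = 0.010405/(1+0.010405) = 0.010.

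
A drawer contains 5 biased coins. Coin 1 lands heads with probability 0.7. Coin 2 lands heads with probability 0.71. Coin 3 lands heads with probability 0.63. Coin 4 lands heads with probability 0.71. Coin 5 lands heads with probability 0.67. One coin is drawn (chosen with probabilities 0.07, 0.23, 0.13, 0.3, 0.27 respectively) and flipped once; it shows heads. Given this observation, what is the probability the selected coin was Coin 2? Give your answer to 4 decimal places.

Posterior probability ≈ 0.2373

P(heads|C1) = 0.7; P(heads|C2) = 0.71; P(heads|C3) = 0.63; P(heads|C4) = 0.71; P(heads|C5) = 0.67.
Prior × likelihood for each source: 0.07·0.7=0.04900, 0.23·0.71=0.1633, 0.13·0.63=0.08190, 0.3·0.71=0.2130, 0.27·0.67=0.1809. Summing gives P(heads) = 0.68810.
P(Coin 2 | heads) = 0.1633 / 0.68810 = 0.2373.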